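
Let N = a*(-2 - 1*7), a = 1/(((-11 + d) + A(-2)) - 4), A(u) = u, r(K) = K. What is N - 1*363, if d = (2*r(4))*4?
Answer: -1818/5 ≈ -363.60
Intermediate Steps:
d = 32 (d = (2*4)*4 = 8*4 = 32)
a = 1/15 (a = 1/(((-11 + 32) - 2) - 4) = 1/((21 - 2) - 4) = 1/(19 - 4) = 1/15 ≈ 0.066667)
N = -3/5 (N = (-2 - 1*7)/15 = (-2 - 7)/15 = (1/15)*(-9) = -3/5 ≈ -0.60000)
N - 1*363 = -3/5 - 1*363 = -3/5 - 363 = -1818/5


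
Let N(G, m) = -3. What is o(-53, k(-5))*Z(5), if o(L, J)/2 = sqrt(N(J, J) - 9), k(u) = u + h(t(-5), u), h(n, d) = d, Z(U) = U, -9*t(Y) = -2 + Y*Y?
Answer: 20*I*sqrt(3) ≈ 34.641*I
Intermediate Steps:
t(Y) = 2/9 - Y**2/9 (t(Y) = -(-2 + Y*Y)/9 = -(-2 + Y**2)/9 = 2/9 - Y**2/9)
k(u) = 2*u (k(u) = u + u = 2*u)
o(L, J) = 4*I*sqrt(3) (o(L, J) = 2*sqrt(-3 - 9) = 2*sqrt(-12) = 2*(2*I*sqrt(3)) = 4*I*sqrt(3))
o(-53, k(-5))*Z(5) = (4*I*sqrt(3))*5 = 20*I*sqrt(3)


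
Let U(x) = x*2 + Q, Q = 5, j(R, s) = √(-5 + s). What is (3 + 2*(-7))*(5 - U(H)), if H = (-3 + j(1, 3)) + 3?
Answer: 22*I*√2 ≈ 31.113*I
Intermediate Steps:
H = I*√2 (H = (-3 + √(-5 + 3)) + 3 = (-3 + √(-2)) + 3 = (-3 + I*√2) + 3 = I*√2 ≈ 1.4142*I)
U(x) = 5 + 2*x (U(x) = x*2 + 5 = 2*x + 5 = 5 + 2*x)
(3 + 2*(-7))*(5 - U(H)) = (3 + 2*(-7))*(5 - (5 + 2*(I*√2))) = (3 - 14)*(5 - (5 + 2*I*√2)) = -11*(5 + (-5 - 2*I*√2)) = -(-22)*I*√2 = 22*I*√2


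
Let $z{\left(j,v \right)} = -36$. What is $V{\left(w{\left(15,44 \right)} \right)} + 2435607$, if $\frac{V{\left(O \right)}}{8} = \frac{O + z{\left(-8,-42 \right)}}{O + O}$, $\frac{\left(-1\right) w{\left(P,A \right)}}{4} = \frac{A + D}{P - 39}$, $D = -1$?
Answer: $\frac{104730409}{43} \approx 2.4356 \cdot 10^{6}$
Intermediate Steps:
$w{\left(P,A \right)} = - \frac{4 \left(-1 + A\right)}{-39 + P}$ ($w{\left(P,A \right)} = - 4 \frac{A - 1}{P - 39} = - 4 \frac{-1 + A}{-39 + P} = - \frac{4 \left(-1 + A\right)}{-39 + P}$)
$V{\left(O \right)} = \frac{4 \left(-36 + O\right)}{O}$ ($V{\left(O \right)} = 8 \frac{O - 36}{O + O} = 8 \frac{-36 + O}{2 O} = \frac{4 \left(-36 + O\right)}{O}$)
$V{\left(w{\left(15,44 \right)} \right)} + 2435607 = \left(4 - \frac{144}{4 \frac{1}{-39 + 15} \left(1 - 44\right)}\right) + 2435607 = \left(4 - \frac{144}{4 \frac{1}{-24} \left(1 - 44\right)}\right) + 2435607 = \left(4 - \frac{144}{4 \left(- \frac{1}{24}\right) \left(-43\right)}\right) + 2435607 = \left(4 - \frac{144}{\frac{43}{6}}\right) + 2435607 = \left(4 - \frac{864}{43}\right) + 2435607 = - \frac{692}{43} + 2435607 = \frac{104730409}{43}$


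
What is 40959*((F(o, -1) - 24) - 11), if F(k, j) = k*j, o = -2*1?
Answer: -1351647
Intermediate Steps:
o = -2
F(k, j) = j*k
40959*((F(o, -1) - 24) - 11) = 40959*((-1*(-2) - 24) - 11) = 40959*((2 - 24) - 11) = 40959*(-22 - 11) = 40959*(-33) = -1351647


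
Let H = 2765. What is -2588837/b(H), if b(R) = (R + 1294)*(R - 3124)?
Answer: 2588837/1457181 ≈ 1.7766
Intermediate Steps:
b(R) = (-3124 + R)*(1294 + R) (b(R) = (1294 + R)*(-3124 + R) = (-3124 + R)*(1294 + R))
-2588837/b(H) = -2588837/(-4042456 + 2765² - 1830*2765) = -2588837/(-4042456 + 7645225 - 5059950) = -2588837/(-1457181) = -2588837*(-1/1457181) = 2588837/1457181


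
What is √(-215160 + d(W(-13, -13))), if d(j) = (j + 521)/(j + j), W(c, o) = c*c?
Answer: I*√36361695/13 ≈ 463.85*I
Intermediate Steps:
W(c, o) = c²
d(j) = (521 + j)/(2*j) (d(j) = (521 + j)/((2*j)) = (521 + j)*(1/(2*j)) = (521 + j)/(2*j))
√(-215160 + d(W(-13, -13))) = √(-215160 + (521 + (-13)²)/(2*((-13)²))) = √(-215160 + (½)*(521 + 169)/169) = √(-215160 + (½)*(1/169)*690) = √(-215160 + 345/169) = √(-36361695/169) = I*√36361695/13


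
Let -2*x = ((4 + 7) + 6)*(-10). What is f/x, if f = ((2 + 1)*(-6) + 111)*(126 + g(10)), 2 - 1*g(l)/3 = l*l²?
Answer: -266724/85 ≈ -3137.9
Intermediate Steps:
g(l) = 6 - 3*l³ (g(l) = 6 - 3*l*l² = 6 - 3*l³)
f = -266724 (f = ((2 + 1)*(-6) + 111)*(126 + (6 - 3*10³)) = (3*(-6) + 111)*(126 + (6 - 3*1000)) = (-18 + 111)*(126 + (6 - 3000)) = 93*(126 - 2994) = 93*(-2868) = -266724)
x = 85 (x = -((4 + 7) + 6)*(-10)/2 = -(11 + 6)*(-10)/2 = -17*(-10)/2 = -½*(-170) = 85)
f/x = -266724/85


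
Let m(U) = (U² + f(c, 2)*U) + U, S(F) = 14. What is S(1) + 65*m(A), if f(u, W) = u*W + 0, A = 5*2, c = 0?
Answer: 7164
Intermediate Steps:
A = 10
f(u, W) = W*u (f(u, W) = W*u + 0 = W*u)
m(U) = U + U² (m(U) = (U² + (2*0)*U) + U = (U² + 0*U) + U = (U² + 0) + U = U² + U = U + U²)
S(1) + 65*m(A) = 14 + 65*(10*(1 + 10)) = 14 + 65*(10*11) = 14 + 65*110 = 14 + 7150 = 7164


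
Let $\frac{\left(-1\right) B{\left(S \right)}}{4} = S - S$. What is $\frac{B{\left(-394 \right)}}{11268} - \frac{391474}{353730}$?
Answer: $- \frac{195737}{176865} \approx -1.1067$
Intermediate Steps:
$B{\left(S \right)} = 0$ ($B{\left(S \right)} = - 4 \left(S - S\right) = \left(-4\right) 0 = 0$)
$\frac{B{\left(-394 \right)}}{11268} - \frac{391474}{353730} = \frac{0}{11268} - \frac{391474}{353730} = 0 \cdot \frac{1}{11268} - \frac{195737}{176865} = 0 - \frac{195737}{176865} = - \frac{195737}{176865}$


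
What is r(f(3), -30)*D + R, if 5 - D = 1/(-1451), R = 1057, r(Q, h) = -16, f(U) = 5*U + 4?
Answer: 1417611/1451 ≈ 976.99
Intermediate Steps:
f(U) = 4 + 5*U
D = 7256/1451 (D = 5 - 1/(-1451) = 5 - 1*(-1/1451) = 5 + 1/1451 = 7256/1451 ≈ 5.0007)
r(f(3), -30)*D + R = -16*7256/1451 + 1057 = -116096/1451 + 1057 = 1417611/1451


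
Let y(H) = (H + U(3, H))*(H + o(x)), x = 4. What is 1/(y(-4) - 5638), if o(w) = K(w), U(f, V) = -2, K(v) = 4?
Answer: -1/5638 ≈ -0.00017737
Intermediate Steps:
o(w) = 4
y(H) = (-2 + H)*(4 + H) (y(H) = (H - 2)*(H + 4) = (-2 + H)*(4 + H))
1/(y(-4) - 5638) = 1/((-8 + (-4)² + 2*(-4)) - 5638) = 1/((-8 + 16 - 8) - 5638) = 1/(0 - 5638) = 1/(-5638) = -1/5638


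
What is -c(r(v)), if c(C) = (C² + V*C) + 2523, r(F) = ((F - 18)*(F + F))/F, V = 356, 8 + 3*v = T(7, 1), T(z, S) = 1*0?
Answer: 94349/9 ≈ 10483.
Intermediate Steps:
T(z, S) = 0
v = -8/3 (v = -8/3 + (⅓)*0 = -8/3 + 0 = -8/3 ≈ -2.6667)
r(F) = -36 + 2*F (r(F) = ((-18 + F)*(2*F))/F = (2*F*(-18 + F))/F = -36 + 2*F)
c(C) = 2523 + C² + 356*C (c(C) = (C² + 356*C) + 2523 = 2523 + C² + 356*C)
-c(r(v)) = -(2523 + (-36 + 2*(-8/3))² + 356*(-36 + 2*(-8/3))) = -(2523 + (-36 - 16/3)² + 356*(-36 - 16/3)) = -(2523 + (-124/3)² + 356*(-124/3)) = -(2523 + 15376/9 - 44144/3) = -1*(-94349/9) = 94349/9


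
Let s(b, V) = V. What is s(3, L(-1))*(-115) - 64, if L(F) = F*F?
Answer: -179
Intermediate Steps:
L(F) = F**2
s(3, L(-1))*(-115) - 64 = (-1)**2*(-115) - 64 = 1*(-115) - 64 = -115 - 64 = -179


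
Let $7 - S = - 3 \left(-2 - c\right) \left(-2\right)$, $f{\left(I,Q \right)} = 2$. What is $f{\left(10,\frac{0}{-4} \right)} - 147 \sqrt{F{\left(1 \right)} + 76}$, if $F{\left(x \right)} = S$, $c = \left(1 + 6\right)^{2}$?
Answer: $2 - 147 \sqrt{389} \approx -2897.3$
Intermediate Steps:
$c = 49$ ($c = 7^{2} = 49$)
$S = 313$ ($S = 7 - - 3 \left(-2 - 49\right) \left(-2\right) = 7 - \left(-3\right) \left(-51\right) \left(-2\right) = 7 - 153 \left(-2\right) = 7 - -306 = 7 + 306 = 313$)
$F{\left(x \right)} = 313$
$f{\left(10,\frac{0}{-4} \right)} - 147 \sqrt{F{\left(1 \right)} + 76} = 2 - 147 \sqrt{313 + 76} = 2 - 147 \sqrt{389}$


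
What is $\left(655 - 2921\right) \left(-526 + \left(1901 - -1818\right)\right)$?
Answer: $-7235338$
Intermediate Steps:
$\left(655 - 2921\right) \left(-526 + \left(1901 - -1818\right)\right) = - 2266 \left(-526 + \left(1901 + 1818\right)\right) = - 2266 \left(-526 + 3719\right) = \left(-2266\right) 3193 = -7235338$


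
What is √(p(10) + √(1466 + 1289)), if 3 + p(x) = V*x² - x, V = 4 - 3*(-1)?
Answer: √(687 + √2755) ≈ 27.194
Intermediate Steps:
V = 7 (V = 4 + 3 = 7)
p(x) = -3 - x + 7*x² (p(x) = -3 + (7*x² - x) = -3 + (-x + 7*x²) = -3 - x + 7*x²)
√(p(10) + √(1466 + 1289)) = √((-3 - 1*10 + 7*10²) + √(1466 + 1289)) = √((-3 - 10 + 7*100) + √2755) = √((-3 - 10 + 700) + √2755) = √(687 + √2755)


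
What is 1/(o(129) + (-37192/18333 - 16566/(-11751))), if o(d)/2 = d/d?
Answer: 71810361/99174484 ≈ 0.72408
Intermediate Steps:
o(d) = 2 (o(d) = 2*(d/d) = 2*1 = 2)
1/(o(129) + (-37192/18333 - 16566/(-11751))) = 1/(2 + (-37192/18333 - 16566/(-11751))) = 1/(2 + (-37192*1/18333 - 16566*(-1/11751))) = 1/(2 + (-37192/18333 + 5522/3917)) = 1/(2 - 44446238/71810361) = 1/(99174484/71810361) = 71810361/99174484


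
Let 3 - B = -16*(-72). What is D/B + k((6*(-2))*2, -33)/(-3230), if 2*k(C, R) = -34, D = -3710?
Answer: 706049/218310 ≈ 3.2342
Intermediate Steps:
B = -1149 (B = 3 - (-16)*(-72) = 3 - 1*1152 = 3 - 1152 = -1149)
k(C, R) = -17 (k(C, R) = (½)*(-34) = -17)
D/B + k((6*(-2))*2, -33)/(-3230) = -3710/(-1149) - 17/(-3230) = -3710*(-1/1149) - 17*(-1/3230) = 3710/1149 + 1/190 = 706049/218310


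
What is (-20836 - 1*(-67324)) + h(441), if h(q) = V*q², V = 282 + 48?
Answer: 64225218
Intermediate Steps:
V = 330
h(q) = 330*q²
(-20836 - 1*(-67324)) + h(441) = (-20836 - 1*(-67324)) + 330*441² = (-20836 + 67324) + 330*194481 = 46488 + 64178730 = 64225218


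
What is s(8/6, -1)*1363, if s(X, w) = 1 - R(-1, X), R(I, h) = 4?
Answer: -4089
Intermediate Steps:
s(X, w) = -3 (s(X, w) = 1 - 1*4 = 1 - 4 = -3)
s(8/6, -1)*1363 = -3*1363 = -4089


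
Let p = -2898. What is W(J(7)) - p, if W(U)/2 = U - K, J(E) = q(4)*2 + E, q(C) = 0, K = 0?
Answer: 2912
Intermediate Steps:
J(E) = E (J(E) = 0*2 + E = 0 + E = E)
W(U) = 2*U (W(U) = 2*(U - 1*0) = 2*(U + 0) = 2*U)
W(J(7)) - p = 2*7 - 1*(-2898) = 14 + 2898 = 2912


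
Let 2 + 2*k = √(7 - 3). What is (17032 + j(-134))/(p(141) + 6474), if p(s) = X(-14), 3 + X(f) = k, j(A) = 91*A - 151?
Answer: 4687/6471 ≈ 0.72431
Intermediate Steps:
k = 0 (k = -1 + √(7 - 3)/2 = -1 + √4/2 = -1 + (½)*2 = -1 + 1 = 0)
j(A) = -151 + 91*A
X(f) = -3 (X(f) = -3 + 0 = -3)
p(s) = -3
(17032 + j(-134))/(p(141) + 6474) = (17032 + (-151 + 91*(-134)))/(-3 + 6474) = (17032 + (-151 - 12194))/6471 = (17032 - 12345)*(1/6471) = 4687*(1/6471) = 4687/6471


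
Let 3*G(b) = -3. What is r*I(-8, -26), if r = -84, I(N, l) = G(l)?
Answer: 84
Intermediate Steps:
G(b) = -1 (G(b) = (⅓)*(-3) = -1)
I(N, l) = -1
r*I(-8, -26) = -84*(-1) = 84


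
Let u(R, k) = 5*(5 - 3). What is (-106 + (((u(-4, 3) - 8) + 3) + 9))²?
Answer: 8464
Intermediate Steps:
u(R, k) = 10 (u(R, k) = 5*2 = 10)
(-106 + (((u(-4, 3) - 8) + 3) + 9))² = (-106 + (((10 - 8) + 3) + 9))² = (-106 + ((2 + 3) + 9))² = (-106 + (5 + 9))² = (-106 + 14)² = (-92)² = 8464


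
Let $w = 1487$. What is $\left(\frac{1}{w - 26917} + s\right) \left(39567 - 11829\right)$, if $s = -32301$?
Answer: $- \frac{11392196743539}{12715} \approx -8.9597 \cdot 10^{8}$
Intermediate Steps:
$\left(\frac{1}{w - 26917} + s\right) \left(39567 - 11829\right) = \left(\frac{1}{1487 - 26917} - 32301\right) \left(39567 - 11829\right) = \left(\frac{1}{-25430} - 32301\right) 27738 = \left(- \frac{1}{25430} - 32301\right) 27738 = \left(- \frac{821414431}{25430}\right) 27738 = - \frac{11392196743539}{12715}$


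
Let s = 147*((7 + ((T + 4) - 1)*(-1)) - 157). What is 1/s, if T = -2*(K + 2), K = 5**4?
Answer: 1/161847 ≈ 6.1787e-6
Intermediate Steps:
K = 625
T = -1254 (T = -2*(625 + 2) = -2*627 = -1254)
s = 161847 (s = 147*((7 + ((-1254 + 4) - 1)*(-1)) - 157) = 147*((7 + (-1250 - 1)*(-1)) - 157) = 147*((7 - 1251*(-1)) - 157) = 147*((7 + 1251) - 157) = 147*(1258 - 157) = 147*1101 = 161847)
1/s = 1/161847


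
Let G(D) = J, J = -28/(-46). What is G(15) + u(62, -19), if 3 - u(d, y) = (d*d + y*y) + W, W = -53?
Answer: -95413/23 ≈ -4148.4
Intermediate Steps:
J = 14/23 (J = -28*(-1/46) = 14/23 ≈ 0.60870)
G(D) = 14/23
u(d, y) = 56 - d² - y² (u(d, y) = 3 - ((d*d + y*y) - 53) = 3 - ((d² + y²) - 53) = 3 - (-53 + d² + y²) = 3 + (53 - d² - y²) = 56 - d² - y²)
G(15) + u(62, -19) = 14/23 + (56 - 1*62² - 1*(-19)²) = 14/23 + (56 - 1*3844 - 1*361) = 14/23 + (56 - 3844 - 361) = 14/23 - 4149 = -95413/23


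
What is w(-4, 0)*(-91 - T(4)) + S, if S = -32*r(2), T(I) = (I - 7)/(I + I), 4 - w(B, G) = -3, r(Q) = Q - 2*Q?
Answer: -4563/8 ≈ -570.38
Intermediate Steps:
r(Q) = -Q
w(B, G) = 7 (w(B, G) = 4 - 1*(-3) = 4 + 3 = 7)
T(I) = (-7 + I)/(2*I) (T(I) = (-7 + I)/((2*I)) = (-7 + I)*(1/(2*I)) = (-7 + I)/(2*I))
S = 64 (S = -(-32)*2 = -32*(-2) = 64)
w(-4, 0)*(-91 - T(4)) + S = 7*(-91 - (-7 + 4)/(2*4)) + 64 = 7*(-91 - (-3)/(2*4)) + 64 = 7*(-91 - 1*(-3/8)) + 64 = 7*(-91 + 3/8) + 64 = 7*(-725/8) + 64 = -5075/8 + 64 = -4563/8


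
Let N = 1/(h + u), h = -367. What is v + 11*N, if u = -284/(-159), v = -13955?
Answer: -73668604/5279 ≈ -13955.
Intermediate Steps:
u = 284/159 (u = -284*(-1/159) = 284/159 ≈ 1.7862)
N = -159/58069 (N = 1/(-367 + 284/159) = 1/(-58069/159) = -159/58069 ≈ -0.0027381)
v + 11*N = -13955 + 11*(-159/58069) = -13955 - 159/5279 = -73668604/5279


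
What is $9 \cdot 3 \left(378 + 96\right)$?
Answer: $12798$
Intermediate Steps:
$9 \cdot 3 \left(378 + 96\right) = 27 \cdot 474 = 12798$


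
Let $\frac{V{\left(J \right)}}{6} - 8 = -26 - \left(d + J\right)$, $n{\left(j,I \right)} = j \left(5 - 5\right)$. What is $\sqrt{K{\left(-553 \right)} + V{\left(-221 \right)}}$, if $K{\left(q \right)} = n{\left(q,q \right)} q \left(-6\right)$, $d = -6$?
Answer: $\sqrt{1254} \approx 35.412$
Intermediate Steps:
$n{\left(j,I \right)} = 0$ ($n{\left(j,I \right)} = j 0 = 0$)
$K{\left(q \right)} = 0$ ($K{\left(q \right)} = 0 q \left(-6\right) = 0 \left(-6\right) = 0$)
$V{\left(J \right)} = -72 - 6 J$ ($V{\left(J \right)} = 48 + 6 \left(-26 - \left(-6 + J\right)\right) = 48 + 6 \left(-20 - J\right) = 48 - \left(120 + 6 J\right) = -72 - 6 J$)
$\sqrt{K{\left(-553 \right)} + V{\left(-221 \right)}} = \sqrt{0 - -1254} = \sqrt{0 + \left(-72 + 1326\right)} = \sqrt{0 + 1254} = \sqrt{1254}$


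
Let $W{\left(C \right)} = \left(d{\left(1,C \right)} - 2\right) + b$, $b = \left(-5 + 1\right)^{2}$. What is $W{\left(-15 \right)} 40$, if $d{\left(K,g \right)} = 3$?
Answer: $680$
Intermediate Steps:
$b = 16$ ($b = \left(-4\right)^{2} = 16$)
$W{\left(C \right)} = 17$ ($W{\left(C \right)} = \left(3 - 2\right) + 16 = 1 + 16 = 17$)
$W{\left(-15 \right)} 40 = 17 \cdot 40 = 680$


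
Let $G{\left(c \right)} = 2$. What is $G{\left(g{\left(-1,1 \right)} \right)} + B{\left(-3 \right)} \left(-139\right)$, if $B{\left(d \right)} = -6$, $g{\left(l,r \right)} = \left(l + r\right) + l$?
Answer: $836$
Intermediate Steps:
$g{\left(l,r \right)} = r + 2 l$
$G{\left(g{\left(-1,1 \right)} \right)} + B{\left(-3 \right)} \left(-139\right) = 2 - -834 = 2 + 834 = 836$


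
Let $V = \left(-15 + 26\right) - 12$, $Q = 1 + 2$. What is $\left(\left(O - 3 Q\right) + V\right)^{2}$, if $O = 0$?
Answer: $100$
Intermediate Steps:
$Q = 3$
$V = -1$ ($V = 11 - 12 = -1$)
$\left(\left(O - 3 Q\right) + V\right)^{2} = \left(\left(0 - 9\right) - 1\right)^{2} = \left(-9 - 1\right)^{2} = \left(-10\right)^{2} = 100$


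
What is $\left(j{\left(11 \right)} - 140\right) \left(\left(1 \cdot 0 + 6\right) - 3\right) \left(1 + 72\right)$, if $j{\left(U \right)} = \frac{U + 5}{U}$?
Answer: $- \frac{333756}{11} \approx -30341.0$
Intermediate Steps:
$j{\left(U \right)} = \frac{5 + U}{U}$
$\left(j{\left(11 \right)} - 140\right) \left(\left(1 \cdot 0 + 6\right) - 3\right) \left(1 + 72\right) = \left(\frac{5 + 11}{11} - 140\right) \left(\left(1 \cdot 0 + 6\right) - 3\right) \left(1 + 72\right) = \left(\frac{1}{11} \cdot 16 - 140\right) \left(\left(0 + 6\right) - 3\right) 73 = \left(\frac{16}{11} - 140\right) \left(6 - 3\right) 73 = - \frac{1524 \cdot 3 \cdot 73}{11} = \left(- \frac{1524}{11}\right) 219 = - \frac{333756}{11}$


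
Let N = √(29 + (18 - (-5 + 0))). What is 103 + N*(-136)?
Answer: 103 - 272*√13 ≈ -877.71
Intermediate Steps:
N = 2*√13 (N = √(29 + (18 - 1*(-5))) = √(29 + (18 + 5)) = √(29 + 23) = √52 = 2*√13 ≈ 7.2111)
103 + N*(-136) = 103 + (2*√13)*(-136) = 103 - 272*√13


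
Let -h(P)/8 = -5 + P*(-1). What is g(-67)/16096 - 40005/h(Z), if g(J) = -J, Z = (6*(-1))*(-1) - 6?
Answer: -16097945/16096 ≈ -1000.1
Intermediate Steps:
Z = 0 (Z = -6*(-1) - 6 = 6 - 6 = 0)
h(P) = 40 + 8*P (h(P) = -8*(-5 + P*(-1)) = -8*(-5 - P) = 40 + 8*P)
g(-67)/16096 - 40005/h(Z) = -1*(-67)/16096 - 40005/(40 + 8*0) = 67*(1/16096) - 40005/(40 + 0) = 67/16096 - 40005/40 = 67/16096 - 40005*1/40 = 67/16096 - 8001/8 = -16097945/16096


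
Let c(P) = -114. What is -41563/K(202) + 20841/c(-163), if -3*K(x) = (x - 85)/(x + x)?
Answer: 637804243/1482 ≈ 4.3037e+5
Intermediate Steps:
K(x) = -(-85 + x)/(6*x) (K(x) = -(x - 85)/(3*(x + x)) = -(-85 + x)/(3*(2*x)) = -(-85 + x)*1/(2*x)/3 = -(-85 + x)/(6*x))
-41563/K(202) + 20841/c(-163) = -41563*1212/(85 - 1*202) + 20841/(-114) = -41563*1212/(85 - 202) + 20841*(-1/114) = -41563/((⅙)*(1/202)*(-117)) - 6947/38 = -41563/(-39/404) - 6947/38 = -41563*(-404/39) - 6947/38 = 16791452/39 - 6947/38 = 637804243/1482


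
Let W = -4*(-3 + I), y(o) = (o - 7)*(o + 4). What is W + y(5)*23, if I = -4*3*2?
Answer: -306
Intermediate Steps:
I = -24 (I = -12*2 = -24)
y(o) = (-7 + o)*(4 + o)
W = 108 (W = -4*(-3 - 24) = -4*(-27) = 108)
W + y(5)*23 = 108 + (-28 + 5² - 3*5)*23 = 108 + (-28 + 25 - 15)*23 = 108 - 18*23 = 108 - 414 = -306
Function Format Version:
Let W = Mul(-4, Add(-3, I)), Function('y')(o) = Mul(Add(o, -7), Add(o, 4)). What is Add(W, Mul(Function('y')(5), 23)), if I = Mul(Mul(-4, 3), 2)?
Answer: -306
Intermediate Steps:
I = -24 (I = Mul(-12, 2) = -24)
Function('y')(o) = Mul(Add(-7, o), Add(4, o))
W = 108 (W = Mul(-4, Add(-3, -24)) = Mul(-4, -27) = 108)
Add(W, Mul(Function('y')(5), 23)) = Add(108, Mul(Add(-28, Pow(5, 2), Mul(-3, 5)), 23)) = Add(108, Mul(Add(-28, 25, -15), 23)) = Add(108, Mul(-18, 23)) = Add(108, -414) = -306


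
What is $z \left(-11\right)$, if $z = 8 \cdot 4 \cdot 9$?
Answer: $-3168$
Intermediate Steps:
$z = 288$ ($z = 32 \cdot 9 = 288$)
$z \left(-11\right) = 288 \left(-11\right) = -3168$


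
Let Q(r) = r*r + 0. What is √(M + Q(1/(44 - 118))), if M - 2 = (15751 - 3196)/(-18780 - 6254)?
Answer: 3*√142865020043/926258 ≈ 1.2242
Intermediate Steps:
M = 37513/25034 (M = 2 + (15751 - 3196)/(-18780 - 6254) = 2 + 12555/(-25034) = 2 + 12555*(-1/25034) = 2 - 12555/25034 = 37513/25034 ≈ 1.4985)
Q(r) = r² (Q(r) = r² + 0 = r²)
√(M + Q(1/(44 - 118))) = √(37513/25034 + (1/(44 - 118))²) = √(37513/25034 + (1/(-74))²) = √(37513/25034 + (-1/74)²) = √(37513/25034 + 1/5476) = √(102723111/68543092) = 3*√142865020043/926258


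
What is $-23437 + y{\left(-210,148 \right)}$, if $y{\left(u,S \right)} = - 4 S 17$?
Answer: $-33501$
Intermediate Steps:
$y{\left(u,S \right)} = - 68 S$
$-23437 + y{\left(-210,148 \right)} = -23437 - 10064 = -33501$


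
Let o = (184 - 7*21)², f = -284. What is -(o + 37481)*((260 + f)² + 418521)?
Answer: -16281918450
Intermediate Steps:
o = 1369 (o = (184 - 147)² = 37² = 1369)
-(o + 37481)*((260 + f)² + 418521) = -(1369 + 37481)*((260 - 284)² + 418521) = -38850*((-24)² + 418521) = -38850*(576 + 418521) = -38850*419097 = -1*16281918450 = -16281918450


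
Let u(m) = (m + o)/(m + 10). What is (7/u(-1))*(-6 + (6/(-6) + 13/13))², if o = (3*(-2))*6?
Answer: -2268/37 ≈ -61.297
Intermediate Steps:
o = -36 (o = -6*6 = -36)
u(m) = (-36 + m)/(10 + m) (u(m) = (m - 36)/(m + 10) = (-36 + m)/(10 + m))
(7/u(-1))*(-6 + (6/(-6) + 13/13))² = (7/(((-36 - 1)/(10 - 1))))*(-6 + (6/(-6) + 13/13))² = (7/((-37/9)))*(-6 + (6*(-⅙) + 13*(1/13)))² = (7/(((⅑)*(-37))))*(-6 + (-1 + 1))² = (7/(-37/9))*(-6 + 0)² = (7*(-9/37))*(-6)² = -63/37*36 = -2268/37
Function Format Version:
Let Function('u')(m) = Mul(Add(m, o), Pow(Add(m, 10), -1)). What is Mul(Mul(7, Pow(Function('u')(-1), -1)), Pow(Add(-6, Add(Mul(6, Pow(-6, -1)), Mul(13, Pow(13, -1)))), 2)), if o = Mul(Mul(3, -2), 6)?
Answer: Rational(-2268, 37) ≈ -61.297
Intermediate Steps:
o = -36 (o = Mul(-6, 6) = -36)
Function('u')(m) = Mul(Pow(Add(10, m), -1), Add(-36, m)) (Function('u')(m) = Mul(Add(m, -36), Pow(Add(m, 10), -1)) = Mul(Add(-36, m), Pow(Add(10, m), -1)) = Mul(Pow(Add(10, m), -1), Add(-36, m)))
Mul(Mul(7, Pow(Function('u')(-1), -1)), Pow(Add(-6, Add(Mul(6, Pow(-6, -1)), Mul(13, Pow(13, -1)))), 2)) = Mul(Mul(7, Pow(Mul(Pow(Add(10, -1), -1), Add(-36, -1)), -1)), Pow(Add(-6, Add(Mul(6, Pow(-6, -1)), Mul(13, Pow(13, -1)))), 2)) = Mul(Mul(7, Pow(Mul(Pow(9, -1), -37), -1)), Pow(Add(-6, Add(Mul(6, Rational(-1, 6)), Mul(13, Rational(1, 13)))), 2)) = Mul(Mul(7, Pow(Mul(Rational(1, 9), -37), -1)), Pow(Add(-6, Add(-1, 1)), 2)) = Mul(Mul(7, Pow(Rational(-37, 9), -1)), Pow(Add(-6, 0), 2)) = Mul(Mul(7, Rational(-9, 37)), Pow(-6, 2)) = Mul(Rational(-63, 37), 36) = Rational(-2268, 37)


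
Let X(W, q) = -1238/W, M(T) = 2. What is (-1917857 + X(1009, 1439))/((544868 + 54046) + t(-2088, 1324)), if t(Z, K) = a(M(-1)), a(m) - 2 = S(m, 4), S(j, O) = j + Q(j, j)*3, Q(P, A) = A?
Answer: -1935118951/604314316 ≈ -3.2022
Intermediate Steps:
S(j, O) = 4*j (S(j, O) = j + j*3 = j + 3*j = 4*j)
a(m) = 2 + 4*m
t(Z, K) = 10 (t(Z, K) = 2 + 4*2 = 2 + 8 = 10)
(-1917857 + X(1009, 1439))/((544868 + 54046) + t(-2088, 1324)) = (-1917857 - 1238/1009)/((544868 + 54046) + 10) = (-1917857 - 1238*1/1009)/(598914 + 10) = (-1917857 - 1238/1009)/598924 = -1935118951/1009*1/598924 = -1935118951/604314316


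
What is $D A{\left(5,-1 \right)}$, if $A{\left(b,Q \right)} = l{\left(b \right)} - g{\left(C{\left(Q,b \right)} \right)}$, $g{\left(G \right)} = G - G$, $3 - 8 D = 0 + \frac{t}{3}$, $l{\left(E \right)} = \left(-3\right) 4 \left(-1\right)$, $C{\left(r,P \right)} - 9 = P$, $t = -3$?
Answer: $6$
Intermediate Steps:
$C{\left(r,P \right)} = 9 + P$
$l{\left(E \right)} = 12$ ($l{\left(E \right)} = \left(-12\right) \left(-1\right) = 12$)
$D = \frac{1}{2}$ ($D = \frac{3}{8} - \frac{0 + \frac{1}{3} \left(-3\right)}{8} = \frac{3}{8} - \frac{0 - 1}{8} = \frac{3}{8} - - \frac{1}{8} = \frac{3}{8} + \frac{1}{8} = \frac{1}{2} \approx 0.5$)
$g{\left(G \right)} = 0$
$A{\left(b,Q \right)} = 12$ ($A{\left(b,Q \right)} = 12 - 0 = 12 + 0 = 12$)
$D A{\left(5,-1 \right)} = \frac{1}{2} \cdot 12 = 6$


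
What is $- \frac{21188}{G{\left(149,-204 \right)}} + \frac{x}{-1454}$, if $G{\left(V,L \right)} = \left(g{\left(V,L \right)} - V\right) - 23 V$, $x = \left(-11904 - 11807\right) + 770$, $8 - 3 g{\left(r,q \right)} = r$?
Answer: $\frac{113922595}{5267842} \approx 21.626$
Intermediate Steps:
$g{\left(r,q \right)} = \frac{8}{3} - \frac{r}{3}$
$x = -22941$ ($x = -23711 + 770 = -22941$)
$G{\left(V,L \right)} = \frac{8}{3} - \frac{73 V}{3}$ ($G{\left(V,L \right)} = \left(\left(\frac{8}{3} - \frac{V}{3}\right) - V\right) - 23 V = \left(\frac{8}{3} - \frac{4 V}{3}\right) - 23 V = \frac{8}{3} - \frac{73 V}{3}$)
$- \frac{21188}{G{\left(149,-204 \right)}} + \frac{x}{-1454} = - \frac{21188}{\frac{8}{3} - \frac{10877}{3}} - \frac{22941}{-1454} = - \frac{21188}{\frac{8}{3} - \frac{10877}{3}} - - \frac{22941}{1454} = - \frac{21188}{-3623} + \frac{22941}{1454} = \left(-21188\right) \left(- \frac{1}{3623}\right) + \frac{22941}{1454} = \frac{21188}{3623} + \frac{22941}{1454} = \frac{113922595}{5267842}$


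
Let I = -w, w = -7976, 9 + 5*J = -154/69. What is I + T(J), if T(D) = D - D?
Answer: 7976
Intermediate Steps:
J = -155/69 (J = -9/5 + (-154/69)/5 = -9/5 + (-154*1/69)/5 = -9/5 + (⅕)*(-154/69) = -9/5 - 154/345 = -155/69 ≈ -2.2464)
T(D) = 0
I = 7976 (I = -1*(-7976) = 7976)
I + T(J) = 7976 + 0 = 7976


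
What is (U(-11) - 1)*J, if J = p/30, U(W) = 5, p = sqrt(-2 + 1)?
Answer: 2*I/15 ≈ 0.13333*I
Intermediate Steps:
p = I (p = sqrt(-1) = I ≈ 1.0*I)
J = I/30 ≈ 0.033333*I
(U(-11) - 1)*J = (5 - 1)*(I/30) = 4*(I/30) = 2*I/15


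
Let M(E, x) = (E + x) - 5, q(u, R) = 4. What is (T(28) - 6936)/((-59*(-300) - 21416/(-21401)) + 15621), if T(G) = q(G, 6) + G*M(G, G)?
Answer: -117791104/713124137 ≈ -0.16518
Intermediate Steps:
M(E, x) = -5 + E + x
T(G) = 4 + G*(-5 + 2*G) (T(G) = 4 + G*(-5 + G + G) = 4 + G*(-5 + 2*G))
(T(28) - 6936)/((-59*(-300) - 21416/(-21401)) + 15621) = ((4 + 28*(-5 + 2*28)) - 6936)/((-59*(-300) - 21416/(-21401)) + 15621) = ((4 + 28*(-5 + 56)) - 6936)/((17700 - 21416*(-1)/21401) + 15621) = ((4 + 28*51) - 6936)/((17700 - 1*(-21416/21401)) + 15621) = ((4 + 1428) - 6936)/((17700 + 21416/21401) + 15621) = (1432 - 6936)/(378819116/21401 + 15621) = -5504/713124137/21401 = -5504*21401/713124137 = -117791104/713124137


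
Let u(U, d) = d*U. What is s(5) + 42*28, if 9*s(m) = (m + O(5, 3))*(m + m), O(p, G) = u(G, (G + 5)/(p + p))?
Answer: 10658/9 ≈ 1184.2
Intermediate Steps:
u(U, d) = U*d
O(p, G) = G*(5 + G)/(2*p) (O(p, G) = G*((G + 5)/(p + p)) = G*((5 + G)/((2*p))) = G*((5 + G)*(1/(2*p))) = G*((5 + G)/(2*p)) = G*(5 + G)/(2*p))
s(m) = 2*m*(12/5 + m)/9 (s(m) = ((m + (½)*3*(5 + 3)/5)*(m + m))/9 = ((m + (½)*3*(⅕)*8)*(2*m))/9 = ((m + 12/5)*(2*m))/9 = ((12/5 + m)*(2*m))/9 = (2*m*(12/5 + m))/9 = 2*m*(12/5 + m)/9)
s(5) + 42*28 = (2/45)*5*(12 + 5*5) + 42*28 = (2/45)*5*(12 + 25) + 1176 = (2/45)*5*37 + 1176 = 74/9 + 1176 = 10658/9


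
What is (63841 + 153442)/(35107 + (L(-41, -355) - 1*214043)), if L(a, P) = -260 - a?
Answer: -217283/179155 ≈ -1.2128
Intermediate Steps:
(63841 + 153442)/(35107 + (L(-41, -355) - 1*214043)) = (63841 + 153442)/(35107 + ((-260 - 1*(-41)) - 1*214043)) = 217283/(35107 + ((-260 + 41) - 214043)) = 217283/(35107 + (-219 - 214043)) = 217283/(35107 - 214262) = 217283/(-179155) = 217283*(-1/179155) = -217283/179155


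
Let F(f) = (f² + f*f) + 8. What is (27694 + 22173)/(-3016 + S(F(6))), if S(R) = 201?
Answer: -49867/2815 ≈ -17.715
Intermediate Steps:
F(f) = 8 + 2*f² (F(f) = (f² + f²) + 8 = 2*f² + 8 = 8 + 2*f²)
(27694 + 22173)/(-3016 + S(F(6))) = (27694 + 22173)/(-3016 + 201) = 49867/(-2815) = 49867*(-1/2815) = -49867/2815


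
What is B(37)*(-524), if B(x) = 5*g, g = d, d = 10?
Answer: -26200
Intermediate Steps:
g = 10
B(x) = 50 (B(x) = 5*10 = 50)
B(37)*(-524) = 50*(-524) = -26200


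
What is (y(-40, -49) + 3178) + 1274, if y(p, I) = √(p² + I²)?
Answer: 4452 + √4001 ≈ 4515.3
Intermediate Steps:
y(p, I) = √(I² + p²)
(y(-40, -49) + 3178) + 1274 = (√((-49)² + (-40)²) + 3178) + 1274 = (√(2401 + 1600) + 3178) + 1274 = (√4001 + 3178) + 1274 = (3178 + √4001) + 1274 = 4452 + √4001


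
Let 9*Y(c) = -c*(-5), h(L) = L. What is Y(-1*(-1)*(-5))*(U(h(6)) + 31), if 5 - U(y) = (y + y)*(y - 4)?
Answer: -100/3 ≈ -33.333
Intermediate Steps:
Y(c) = 5*c/9 (Y(c) = (-c*(-5))/9 = (5*c)/9 = 5*c/9)
U(y) = 5 - 2*y*(-4 + y) (U(y) = 5 - (y + y)*(y - 4) = 5 - 2*y*(-4 + y))
Y(-1*(-1)*(-5))*(U(h(6)) + 31) = (5*(-1*(-1)*(-5))/9)*((5 - 2*6**2 + 8*6) + 31) = (5*(1*(-5))/9)*((5 - 2*36 + 48) + 31) = ((5/9)*(-5))*((5 - 72 + 48) + 31) = -25*(-19 + 31)/9 = -25/9*12 = -100/3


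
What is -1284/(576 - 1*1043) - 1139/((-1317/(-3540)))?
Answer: -627093664/205013 ≈ -3058.8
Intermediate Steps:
-1284/(576 - 1*1043) - 1139/((-1317/(-3540))) = -1284/(576 - 1043) - 1139/((-1317*(-1/3540))) = -1284/(-467) - 1139/439/1180 = -1284*(-1/467) - 1139*1180/439 = 1284/467 - 1344020/439 = -627093664/205013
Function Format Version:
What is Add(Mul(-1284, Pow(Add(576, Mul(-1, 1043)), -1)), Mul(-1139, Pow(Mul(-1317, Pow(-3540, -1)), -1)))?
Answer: Rational(-627093664, 205013) ≈ -3058.8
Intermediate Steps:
Add(Mul(-1284, Pow(Add(576, Mul(-1, 1043)), -1)), Mul(-1139, Pow(Mul(-1317, Pow(-3540, -1)), -1))) = Add(Mul(-1284, Pow(Add(576, -1043), -1)), Mul(-1139, Pow(Mul(-1317, Rational(-1, 3540)), -1))) = Add(Mul(-1284, Pow(-467, -1)), Mul(-1139, Pow(Rational(439, 1180), -1))) = Add(Mul(-1284, Rational(-1, 467)), Mul(-1139, Rational(1180, 439))) = Add(Rational(1284, 467), Rational(-1344020, 439)) = Rational(-627093664, 205013)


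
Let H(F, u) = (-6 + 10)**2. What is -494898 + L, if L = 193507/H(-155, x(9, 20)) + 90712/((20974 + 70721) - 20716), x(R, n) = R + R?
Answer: -548301457527/1135664 ≈ -4.8280e+5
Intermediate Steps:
x(R, n) = 2*R
H(F, u) = 16 (H(F, u) = 4**2 = 16)
L = 13736384745/1135664 (L = 193507/16 + 90712/((20974 + 70721) - 20716) = 193507*(1/16) + 90712/(91695 - 20716) = 193507/16 + 90712/70979 = 13736384745/1135664 ≈ 12095.)
-494898 + L = -494898 + 13736384745/1135664 = -548301457527/1135664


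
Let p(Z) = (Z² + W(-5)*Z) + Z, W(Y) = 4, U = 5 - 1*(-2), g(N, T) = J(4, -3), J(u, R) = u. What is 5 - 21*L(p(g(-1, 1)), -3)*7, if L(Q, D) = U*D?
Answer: 3092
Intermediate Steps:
g(N, T) = 4
U = 7 (U = 5 + 2 = 7)
p(Z) = Z² + 5*Z (p(Z) = (Z² + 4*Z) + Z = Z² + 5*Z)
L(Q, D) = 7*D
5 - 21*L(p(g(-1, 1)), -3)*7 = 5 - 21*7*(-3)*7 = 5 - (-441)*7 = 5 - 21*(-147) = 5 + 3087 = 3092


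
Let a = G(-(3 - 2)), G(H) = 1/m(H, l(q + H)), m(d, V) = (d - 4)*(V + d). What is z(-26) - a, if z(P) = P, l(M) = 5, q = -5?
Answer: -519/20 ≈ -25.950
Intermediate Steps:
m(d, V) = (-4 + d)*(V + d)
G(H) = 1/(-20 + H + H²) (G(H) = 1/(H² - 4*5 - 4*H + 5*H) = 1/(H² - 20 - 4*H + 5*H) = 1/(-20 + H + H²))
a = -1/20 (a = 1/(-20 - (3 - 2) + (-(3 - 2))²) = 1/(-20 - 1*1 + (-1*1)²) = 1/(-20 - 1 + (-1)²) = 1/(-20 - 1 + 1) = 1/(-20) = -1/20 ≈ -0.050000)
z(-26) - a = -26 - 1*(-1/20) = -26 + 1/20 = -519/20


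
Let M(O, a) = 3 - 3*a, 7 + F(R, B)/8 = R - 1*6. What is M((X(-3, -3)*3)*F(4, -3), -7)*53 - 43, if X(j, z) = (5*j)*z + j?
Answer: 1229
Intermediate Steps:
F(R, B) = -104 + 8*R (F(R, B) = -56 + 8*(R - 1*6) = -56 + 8*(R - 6) = -56 + 8*(-6 + R) = -56 + (-48 + 8*R) = -104 + 8*R)
X(j, z) = j + 5*j*z (X(j, z) = 5*j*z + j = j + 5*j*z)
M((X(-3, -3)*3)*F(4, -3), -7)*53 - 43 = (3 - 3*(-7))*53 - 43 = (3 + 21)*53 - 43 = 24*53 - 43 = 1272 - 43 = 1229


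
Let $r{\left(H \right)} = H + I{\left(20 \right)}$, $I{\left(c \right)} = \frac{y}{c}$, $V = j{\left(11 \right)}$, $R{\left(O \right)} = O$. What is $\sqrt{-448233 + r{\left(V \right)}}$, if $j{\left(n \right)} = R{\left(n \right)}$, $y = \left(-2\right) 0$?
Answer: $i \sqrt{448222} \approx 669.49 i$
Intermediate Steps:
$y = 0$
$j{\left(n \right)} = n$
$V = 11$
$I{\left(c \right)} = 0$ ($I{\left(c \right)} = \frac{0}{c} = 0$)
$r{\left(H \right)} = H$ ($r{\left(H \right)} = H + 0 = H$)
$\sqrt{-448233 + r{\left(V \right)}} = \sqrt{-448233 + 11} = \sqrt{-448222} = i \sqrt{448222}$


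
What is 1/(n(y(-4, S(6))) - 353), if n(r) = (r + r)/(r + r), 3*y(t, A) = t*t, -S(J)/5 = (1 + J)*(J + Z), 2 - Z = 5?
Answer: -1/352 ≈ -0.0028409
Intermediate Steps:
Z = -3 (Z = 2 - 1*5 = 2 - 5 = -3)
S(J) = -5*(1 + J)*(-3 + J) (S(J) = -5*(1 + J)*(J - 3) = -5*(1 + J)*(-3 + J))
y(t, A) = t²/3 (y(t, A) = (t*t)/3 = t²/3)
n(r) = 1 (n(r) = (2*r)/((2*r)) = (2*r)*(1/(2*r)) = 1)
1/(n(y(-4, S(6))) - 353) = 1/(1 - 353) = 1/(-352) = -1/352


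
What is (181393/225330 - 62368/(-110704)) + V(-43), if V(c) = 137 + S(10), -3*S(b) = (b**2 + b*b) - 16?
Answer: 3246003701/42136710 ≈ 77.035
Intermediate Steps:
S(b) = 16/3 - 2*b**2/3 (S(b) = -((b**2 + b*b) - 16)/3 = -((b**2 + b**2) - 16)/3 = -(2*b**2 - 16)/3 = -(-16 + 2*b**2)/3 = 16/3 - 2*b**2/3)
V(c) = 227/3 (V(c) = 137 + (16/3 - 2/3*10**2) = 137 + (16/3 - 2/3*100) = 137 + (16/3 - 200/3) = 137 - 184/3 = 227/3)
(181393/225330 - 62368/(-110704)) + V(-43) = (181393/225330 - 62368/(-110704)) + 227/3 = (181393*(1/225330) - 62368*(-1/110704)) + 227/3 = (181393/225330 + 3898/6919) + 227/3 = 57659311/42136710 + 227/3 = 3246003701/42136710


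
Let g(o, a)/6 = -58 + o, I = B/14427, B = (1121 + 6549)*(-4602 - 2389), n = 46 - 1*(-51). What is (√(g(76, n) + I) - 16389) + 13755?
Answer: -2634 + I*√83456754962/4809 ≈ -2634.0 + 60.073*I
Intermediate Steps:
n = 97 (n = 46 + 51 = 97)
B = -53620970 (B = 7670*(-6991) = -53620970)
I = -53620970/14427 ≈ -3716.7
g(o, a) = -348 + 6*o (g(o, a) = 6*(-58 + o) = -348 + 6*o)
(√(g(76, n) + I) - 16389) + 13755 = (√((-348 + 6*76) - 53620970/14427) - 16389) + 13755 = (√((-348 + 456) - 53620970/14427) - 16389) + 13755 = (√(108 - 53620970/14427) - 16389) + 13755 = (√(-52062854/14427) - 16389) + 13755 = (I*√83456754962/4809 - 16389) + 13755 = (-16389 + I*√83456754962/4809) + 13755 = -2634 + I*√83456754962/4809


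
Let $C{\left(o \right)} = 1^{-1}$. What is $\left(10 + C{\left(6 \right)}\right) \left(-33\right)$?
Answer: $-363$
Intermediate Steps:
$C{\left(o \right)} = 1$
$\left(10 + C{\left(6 \right)}\right) \left(-33\right) = \left(10 + 1\right) \left(-33\right) = 11 \left(-33\right) = -363$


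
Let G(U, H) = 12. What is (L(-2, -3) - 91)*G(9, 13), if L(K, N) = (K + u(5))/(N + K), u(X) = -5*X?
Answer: -5136/5 ≈ -1027.2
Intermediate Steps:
L(K, N) = (-25 + K)/(K + N) (L(K, N) = (K - 5*5)/(N + K) = (K - 25)/(K + N) = (-25 + K)/(K + N))
(L(-2, -3) - 91)*G(9, 13) = ((-25 - 2)/(-2 - 3) - 91)*12 = (-27/(-5) - 91)*12 = (-⅕*(-27) - 91)*12 = (27/5 - 91)*12 = -428/5*12 = -5136/5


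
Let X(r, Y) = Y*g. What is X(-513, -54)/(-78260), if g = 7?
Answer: 27/5590 ≈ 0.0048301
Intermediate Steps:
X(r, Y) = 7*Y (X(r, Y) = Y*7 = 7*Y)
X(-513, -54)/(-78260) = (7*(-54))/(-78260) = -378*(-1/78260) = 27/5590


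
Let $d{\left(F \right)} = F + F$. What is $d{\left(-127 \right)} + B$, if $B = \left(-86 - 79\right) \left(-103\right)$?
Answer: $16741$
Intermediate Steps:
$B = 16995$ ($B = \left(-165\right) \left(-103\right) = 16995$)
$d{\left(F \right)} = 2 F$
$d{\left(-127 \right)} + B = 2 \left(-127\right) + 16995 = -254 + 16995 = 16741$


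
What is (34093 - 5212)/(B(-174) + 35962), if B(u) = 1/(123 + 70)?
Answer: 5574033/6940667 ≈ 0.80310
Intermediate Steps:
B(u) = 1/193
(34093 - 5212)/(B(-174) + 35962) = (34093 - 5212)/(1/193 + 35962) = 28881/(6940667/193) = 28881*(193/6940667) = 5574033/6940667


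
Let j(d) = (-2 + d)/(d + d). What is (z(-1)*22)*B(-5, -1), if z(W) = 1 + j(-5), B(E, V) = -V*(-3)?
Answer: -561/5 ≈ -112.20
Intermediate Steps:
j(d) = (-2 + d)/(2*d) (j(d) = (-2 + d)/((2*d)) = (-2 + d)*(1/(2*d)) = (-2 + d)/(2*d))
B(E, V) = 3*V
z(W) = 17/10 (z(W) = 1 + (½)*(-2 - 5)/(-5) = 1 + (½)*(-⅕)*(-7) = 1 + 7/10 = 17/10)
(z(-1)*22)*B(-5, -1) = ((17/10)*22)*(3*(-1)) = (187/5)*(-3) = -561/5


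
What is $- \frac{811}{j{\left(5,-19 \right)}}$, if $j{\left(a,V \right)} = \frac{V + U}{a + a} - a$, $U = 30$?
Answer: $\frac{8110}{39} \approx 207.95$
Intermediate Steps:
$j{\left(a,V \right)} = - a + \frac{30 + V}{2 a}$ ($j{\left(a,V \right)} = \frac{V + 30}{a + a} - a = \frac{30 + V}{2 a} - a = - a + \frac{30 + V}{2 a}$)
$- \frac{811}{j{\left(5,-19 \right)}} = - \frac{811}{\frac{1}{5} \left(15 + \frac{1}{2} \left(-19\right) - 5^{2}\right)} = - \frac{811}{\frac{1}{5} \left(15 - \frac{19}{2} - 25\right)} = - \frac{811}{\frac{1}{5} \left(- \frac{39}{2}\right)} = - \frac{811}{- \frac{39}{10}} = \left(-811\right) \left(- \frac{10}{39}\right) = \frac{8110}{39}$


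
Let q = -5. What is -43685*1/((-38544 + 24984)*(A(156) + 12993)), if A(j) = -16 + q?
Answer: 8737/35180064 ≈ 0.00024835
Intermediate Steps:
A(j) = -21 (A(j) = -16 - 5 = -21)
-43685*1/((-38544 + 24984)*(A(156) + 12993)) = -43685*1/((-38544 + 24984)*(-21 + 12993)) = -43685/((-13560*12972)) = -43685/(-175900320) = -43685*(-1/175900320) = 8737/35180064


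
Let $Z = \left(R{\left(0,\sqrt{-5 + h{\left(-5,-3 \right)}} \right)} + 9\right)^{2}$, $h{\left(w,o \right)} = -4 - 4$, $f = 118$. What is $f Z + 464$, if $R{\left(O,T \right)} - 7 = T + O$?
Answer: $29138 + 3776 i \sqrt{13} \approx 29138.0 + 13615.0 i$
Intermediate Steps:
$h{\left(w,o \right)} = -8$
$R{\left(O,T \right)} = 7 + O + T$ ($R{\left(O,T \right)} = 7 + \left(T + O\right) = 7 + \left(O + T\right) = 7 + O + T$)
$Z = \left(16 + i \sqrt{13}\right)^{2}$ ($Z = \left(\left(7 + 0 + \sqrt{-5 - 8}\right) + 9\right)^{2} = \left(\left(7 + 0 + \sqrt{-13}\right) + 9\right)^{2} = \left(\left(7 + 0 + i \sqrt{13}\right) + 9\right)^{2} = \left(\left(7 + i \sqrt{13}\right) + 9\right)^{2} = \left(16 + i \sqrt{13}\right)^{2} \approx 243.0 + 115.38 i$)
$f Z + 464 = 118 \left(16 + i \sqrt{13}\right)^{2} + 464 = 464 + 118 \left(16 + i \sqrt{13}\right)^{2}$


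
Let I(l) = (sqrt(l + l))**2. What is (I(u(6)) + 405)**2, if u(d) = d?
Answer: 173889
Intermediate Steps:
I(l) = 2*l (I(l) = (sqrt(2*l))**2 = (sqrt(2)*sqrt(l))**2 = 2*l)
(I(u(6)) + 405)**2 = (2*6 + 405)**2 = (12 + 405)**2 = 417**2 = 173889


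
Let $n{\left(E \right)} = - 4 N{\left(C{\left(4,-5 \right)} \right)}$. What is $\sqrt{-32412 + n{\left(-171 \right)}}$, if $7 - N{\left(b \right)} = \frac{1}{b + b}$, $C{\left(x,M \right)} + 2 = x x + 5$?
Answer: $\frac{i \sqrt{11710802}}{19} \approx 180.11 i$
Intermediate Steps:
$C{\left(x,M \right)} = 3 + x^{2}$ ($C{\left(x,M \right)} = -2 + \left(x x + 5\right) = -2 + \left(x^{2} + 5\right) = -2 + \left(5 + x^{2}\right) = 3 + x^{2}$)
$N{\left(b \right)} = 7 - \frac{1}{2 b}$ ($N{\left(b \right)} = 7 - \frac{1}{b + b} = 7 - \frac{1}{2 b}$)
$n{\left(E \right)} = - \frac{530}{19}$ ($n{\left(E \right)} = - 4 \left(7 - \frac{1}{2 \left(3 + 4^{2}\right)}\right) = - 4 \left(7 - \frac{1}{2 \left(3 + 16\right)}\right) = - 4 \left(7 - \frac{1}{2 \cdot 19}\right) = - 4 \left(7 - \frac{1}{38}\right) = \left(-4\right) \frac{265}{38} = - \frac{530}{19}$)
$\sqrt{-32412 + n{\left(-171 \right)}} = \sqrt{-32412 - \frac{530}{19}} = \sqrt{- \frac{616358}{19}} = \frac{i \sqrt{11710802}}{19}$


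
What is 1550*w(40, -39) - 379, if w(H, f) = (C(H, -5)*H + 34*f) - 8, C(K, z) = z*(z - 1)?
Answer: -208079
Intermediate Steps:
C(K, z) = z*(-1 + z)
w(H, f) = -8 + 30*H + 34*f (w(H, f) = ((-5*(-1 - 5))*H + 34*f) - 8 = ((-5*(-6))*H + 34*f) - 8 = (30*H + 34*f) - 8 = -8 + 30*H + 34*f)
1550*w(40, -39) - 379 = 1550*(-8 + 30*40 + 34*(-39)) - 379 = 1550*(-8 + 1200 - 1326) - 379 = 1550*(-134) - 379 = -207700 - 379 = -208079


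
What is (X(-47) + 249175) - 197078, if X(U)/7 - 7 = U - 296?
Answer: 49745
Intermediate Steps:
X(U) = -2023 + 7*U (X(U) = 49 + 7*(U - 296) = 49 + 7*(-296 + U) = 49 + (-2072 + 7*U) = -2023 + 7*U)
(X(-47) + 249175) - 197078 = ((-2023 + 7*(-47)) + 249175) - 197078 = ((-2023 - 329) + 249175) - 197078 = (-2352 + 249175) - 197078 = 246823 - 197078 = 49745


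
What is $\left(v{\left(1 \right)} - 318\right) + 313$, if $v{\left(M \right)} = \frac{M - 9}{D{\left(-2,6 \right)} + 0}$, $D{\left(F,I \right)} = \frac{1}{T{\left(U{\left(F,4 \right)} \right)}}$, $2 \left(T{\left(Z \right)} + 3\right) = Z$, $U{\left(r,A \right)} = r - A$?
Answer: $43$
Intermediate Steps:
$T{\left(Z \right)} = -3 + \frac{Z}{2}$
$D{\left(F,I \right)} = \frac{1}{-5 + \frac{F}{2}}$ ($D{\left(F,I \right)} = \frac{1}{-3 + \frac{F - 4}{2}} = \frac{1}{-3 + \frac{-4 + F}{2}} = \frac{1}{-3 + \left(-2 + \frac{F}{2}\right)} = \frac{1}{-5 + \frac{F}{2}}$)
$v{\left(M \right)} = 54 - 6 M$ ($v{\left(M \right)} = \frac{M - 9}{\frac{2}{-10 - 2} + 0} = \frac{-9 + M}{\frac{2}{-12} + 0} = \frac{-9 + M}{2 \left(- \frac{1}{12}\right) + 0} = \frac{-9 + M}{- \frac{1}{6} + 0} = \frac{-9 + M}{- \frac{1}{6}} = \left(-9 + M\right) \left(-6\right) = 54 - 6 M$)
$\left(v{\left(1 \right)} - 318\right) + 313 = \left(\left(54 - 6\right) - 318\right) + 313 = \left(48 - 318\right) + 313 = -270 + 313 = 43$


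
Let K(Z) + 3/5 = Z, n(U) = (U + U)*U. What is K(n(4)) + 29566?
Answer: 147987/5 ≈ 29597.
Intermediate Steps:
n(U) = 2*U² (n(U) = (2*U)*U = 2*U²)
K(Z) = -⅗ + Z
K(n(4)) + 29566 = (-⅗ + 2*4²) + 29566 = (-⅗ + 2*16) + 29566 = (-⅗ + 32) + 29566 = 157/5 + 29566 = 147987/5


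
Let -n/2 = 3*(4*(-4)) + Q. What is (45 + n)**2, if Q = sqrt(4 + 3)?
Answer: 19909 - 564*sqrt(7) ≈ 18417.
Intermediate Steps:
Q = sqrt(7) ≈ 2.6458
n = 96 - 2*sqrt(7) (n = -2*(3*(4*(-4)) + sqrt(7)) = -2*(3*(-16) + sqrt(7)) = -2*(-48 + sqrt(7)) = 96 - 2*sqrt(7) ≈ 90.708)
(45 + n)**2 = (45 + (96 - 2*sqrt(7)))**2 = (141 - 2*sqrt(7))**2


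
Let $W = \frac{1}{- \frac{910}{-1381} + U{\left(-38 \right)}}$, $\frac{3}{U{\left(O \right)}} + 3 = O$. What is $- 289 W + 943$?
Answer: $\frac{877236}{1951} \approx 449.63$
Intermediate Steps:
$U{\left(O \right)} = \frac{3}{-3 + O}$
$W = \frac{56621}{33167}$ ($W = \frac{1}{- \frac{910}{-1381} + \frac{3}{-3 - 38}} = \frac{1}{\left(-910\right) \left(- \frac{1}{1381}\right) + \frac{3}{-41}} = \frac{1}{\frac{910}{1381} + 3 \left(- \frac{1}{41}\right)} = \frac{1}{\frac{910}{1381} - \frac{3}{41}} = \frac{1}{\frac{33167}{56621}} = \frac{56621}{33167} \approx 1.7071$)
$- 289 W + 943 = \left(-289\right) \frac{56621}{33167} + 943 = - \frac{962557}{1951} + 943 = \frac{877236}{1951}$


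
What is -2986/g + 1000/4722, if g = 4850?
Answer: -2312473/5725425 ≈ -0.40390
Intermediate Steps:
-2986/g + 1000/4722 = -2986/4850 + 1000/4722 = -2986*1/4850 + 1000*(1/4722) = -1493/2425 + 500/2361 = -2312473/5725425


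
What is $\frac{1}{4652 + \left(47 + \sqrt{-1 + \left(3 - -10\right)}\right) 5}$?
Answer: $\frac{1629}{7960823} - \frac{10 \sqrt{3}}{23882469} \approx 0.0002039$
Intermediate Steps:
$\frac{1}{4652 + \left(47 + \sqrt{-1 + \left(3 - -10\right)}\right) 5} = \frac{1}{4652 + \left(47 + \sqrt{-1 + \left(3 + 10\right)}\right) 5} = \frac{1}{4652 + \left(47 + \sqrt{-1 + 13}\right) 5} = \frac{1}{4652 + \left(47 + \sqrt{12}\right) 5} = \frac{1}{4652 + \left(47 + 2 \sqrt{3}\right) 5} = \frac{1}{4652 + \left(235 + 10 \sqrt{3}\right)} = \frac{1}{4887 + 10 \sqrt{3}}$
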